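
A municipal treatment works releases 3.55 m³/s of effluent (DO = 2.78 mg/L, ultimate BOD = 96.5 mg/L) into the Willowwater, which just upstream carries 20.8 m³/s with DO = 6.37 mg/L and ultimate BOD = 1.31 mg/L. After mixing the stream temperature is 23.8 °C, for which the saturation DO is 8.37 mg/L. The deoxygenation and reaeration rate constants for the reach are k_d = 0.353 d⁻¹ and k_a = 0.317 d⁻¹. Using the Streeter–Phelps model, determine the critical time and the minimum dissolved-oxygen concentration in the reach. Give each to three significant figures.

Mixed DO = (20.8×6.37 + 3.55×2.78)/(20.8+3.55) = 142.4/24.35 = 5.847 mg/L.
Mixed L₀ = (20.8×1.31 + 3.55×96.5)/(24.35) = 369.8/24.35 = 15.19 mg/L.
Initial deficit D₀ = C_s − DO₀ = 8.37 − 5.847 = 2.523 mg/L.
t_c = (1/-0.03600) ln[(0.317/0.353)(1 − 2.523×-0.03600/(0.353×15.19))] = -27.78 × ln(0.9132) = 2.521 d.
D_c = (0.353/0.317) × 15.19 × e^(−0.353×2.521) = 1.114 × 15.19 × 0.4107 = 6.945 mg/L.
Minimum DO = 8.37 − 6.945 = 1.425 mg/L.

t_c ≈ 2.52 d; minimum DO ≈ 1.42 mg/L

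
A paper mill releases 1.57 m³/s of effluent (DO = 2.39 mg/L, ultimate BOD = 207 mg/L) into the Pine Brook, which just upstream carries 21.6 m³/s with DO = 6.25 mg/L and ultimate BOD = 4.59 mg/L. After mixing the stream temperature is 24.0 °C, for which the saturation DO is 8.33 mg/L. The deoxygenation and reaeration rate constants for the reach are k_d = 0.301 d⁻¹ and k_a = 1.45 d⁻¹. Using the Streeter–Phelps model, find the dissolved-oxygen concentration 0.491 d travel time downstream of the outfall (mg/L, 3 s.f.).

Mixed DO = (21.6×6.25 + 1.57×2.39)/(21.6+1.57) = 138.8/23.17 = 5.988 mg/L.
Mixed L₀ = (21.6×4.59 + 1.57×207)/(23.17) = 424.1/23.17 = 18.31 mg/L.
Initial deficit D₀ = C_s − DO₀ = 8.33 − 5.988 = 2.342 mg/L.
D(0.491) = [0.301×18.31/(1.45−0.301)](e^(−0.301×0.491) − e^(−1.45×0.491)) + 2.342 e^(−1.45×0.491)
= 4.795 × (0.8626 − 0.4907) + 2.342 × 0.4907 = 2.932 mg/L.
DO = 8.33 − 2.932 = 5.398 mg/L.

DO ≈ 5.40 mg/L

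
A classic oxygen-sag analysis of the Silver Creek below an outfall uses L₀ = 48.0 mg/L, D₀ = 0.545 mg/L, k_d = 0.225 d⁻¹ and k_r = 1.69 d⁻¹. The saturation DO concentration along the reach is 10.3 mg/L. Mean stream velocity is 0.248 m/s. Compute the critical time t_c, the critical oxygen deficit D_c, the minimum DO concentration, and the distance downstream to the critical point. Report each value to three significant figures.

t_c ≈ 1.32 d; D_c ≈ 4.74 mg/L; min DO ≈ 5.56 mg/L; x_c ≈ 28.4 km

t_c = [1/(k_r−k_d)] ln[(k_r/k_d)(1 − D₀(k_r−k_d)/(k_d L₀))]
= [1/(1.69−0.225)] ln[(1.69/0.225)(1 − 0.545×1.465/(0.225×48.0))]
= (1/1.465) ln[7.511 × 0.9261] = 0.6826 × ln(6.956) = 0.6826 × 1.940 = 1.324 d.
D_c = (k_d/k_r) L₀ e^(−k_d t_c) = (0.225/1.69) × 48.0 × e^(−0.225×1.324) = 0.1331 × 48.0 × 0.7424 = 4.744 mg/L.
Minimum DO = C_s − D_c = 10.3 − 4.744 = 5.556 mg/L.
x_c = v t_c = 0.248 m/s × 1.324 d × 86400 s/d = 28370 m ≈ 28.4 km.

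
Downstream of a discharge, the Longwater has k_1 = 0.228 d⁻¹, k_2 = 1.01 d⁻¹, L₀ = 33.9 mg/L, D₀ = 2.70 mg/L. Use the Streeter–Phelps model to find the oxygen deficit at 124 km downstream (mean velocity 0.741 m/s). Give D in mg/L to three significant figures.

D ≈ 5.34 mg/L

Travel time t = x/v = 124 km / (0.741 m/s) = 124000 m / 0.741 m/s = 167300 s = 1.937 d.
k_1 L₀/(k_2−k_1) = 0.228×33.9/(1.01−0.228) = 7.729/0.7820 = 9.884 mg/L.
e^(−k_1 t) = e^(−0.228×1.937) = 0.6430; e^(−k_2 t) = e^(−1.01×1.937) = 0.1414.
D = 9.884 × (0.6430 − 0.1414) + 2.70 × 0.1414 = 4.958 + 0.3818 = 5.340 mg/L.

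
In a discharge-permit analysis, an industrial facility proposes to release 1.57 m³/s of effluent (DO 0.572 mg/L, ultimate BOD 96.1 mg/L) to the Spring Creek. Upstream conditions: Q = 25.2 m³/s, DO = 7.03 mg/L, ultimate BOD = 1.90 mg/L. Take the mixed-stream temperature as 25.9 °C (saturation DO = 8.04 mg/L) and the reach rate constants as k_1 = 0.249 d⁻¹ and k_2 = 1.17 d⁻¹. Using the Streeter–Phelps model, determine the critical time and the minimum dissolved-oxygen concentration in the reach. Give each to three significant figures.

t_c ≈ 0.402 d; minimum DO ≈ 6.61 mg/L

Mixed DO = (25.2×7.03 + 1.57×0.572)/(25.2+1.57) = 178.1/26.77 = 6.651 mg/L.
Mixed L₀ = (25.2×1.90 + 1.57×96.1)/(26.77) = 198.8/26.77 = 7.425 mg/L.
Initial deficit D₀ = C_s − DO₀ = 8.04 − 6.651 = 1.389 mg/L.
t_c = (1/0.9210) ln[(1.17/0.249)(1 − 1.389×0.9210/(0.249×7.425))] = 1.086 × ln(1.448) = 0.4019 d.
D_c = (0.249/1.17) × 7.425 × e^(−0.249×0.4019) = 0.2128 × 7.425 × 0.9048 = 1.430 mg/L.
Minimum DO = 8.04 − 1.430 = 6.610 mg/L.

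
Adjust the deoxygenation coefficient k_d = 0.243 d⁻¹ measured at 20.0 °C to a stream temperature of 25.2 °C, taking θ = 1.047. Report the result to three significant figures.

k_d(T₂) = k_d(T₁) · θ^(T₂−T₁) = 0.243 × 1.047^(25.2−20.0)
= 0.243 × 1.047^5.20 = 0.243 × 1.270 = 0.3086 d⁻¹.

k_d ≈ 0.309 d⁻¹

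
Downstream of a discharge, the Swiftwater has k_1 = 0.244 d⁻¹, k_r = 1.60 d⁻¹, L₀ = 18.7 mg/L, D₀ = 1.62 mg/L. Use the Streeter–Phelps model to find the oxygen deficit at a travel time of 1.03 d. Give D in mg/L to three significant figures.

D ≈ 2.28 mg/L

k_1 L₀/(k_r−k_1) = 0.244×18.7/(1.60−0.244) = 4.563/1.356 = 3.365 mg/L.
e^(−k_1 t) = e^(−0.244×1.030) = 0.7778; e^(−k_r t) = e^(−1.60×1.030) = 0.1924.
D = 3.365 × (0.7778 − 0.1924) + 1.62 × 0.1924 = 1.970 + 0.3117 = 2.281 mg/L.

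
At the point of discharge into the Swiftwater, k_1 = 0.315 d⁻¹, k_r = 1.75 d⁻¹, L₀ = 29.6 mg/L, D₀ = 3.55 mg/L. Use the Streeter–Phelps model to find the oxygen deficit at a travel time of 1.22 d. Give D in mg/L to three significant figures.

D ≈ 4.08 mg/L

k_1 L₀/(k_r−k_1) = 0.315×29.6/(1.75−0.315) = 9.324/1.435 = 6.498 mg/L.
e^(−k_1 t) = e^(−0.315×1.220) = 0.6809; e^(−k_r t) = e^(−1.75×1.220) = 0.1182.
D = 6.498 × (0.6809 − 0.1182) + 3.55 × 0.1182 = 3.656 + 0.4198 = 4.076 mg/L.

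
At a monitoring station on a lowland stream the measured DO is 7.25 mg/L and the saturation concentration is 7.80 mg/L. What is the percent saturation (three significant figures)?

% saturation = C/C_s × 100 = 7.25/7.80 × 100 = 92.9 %.

92.9 % saturation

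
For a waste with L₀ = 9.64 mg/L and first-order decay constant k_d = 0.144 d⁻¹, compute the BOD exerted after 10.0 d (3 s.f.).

y ≈ 7.36 mg/L

y_t = L₀(1 − e^(−k_d t)) = 9.64 × (1 − e^(−0.144×10.0))
= 9.64 × (1 − 0.2369) = 9.64 × 0.7631 = 7.356 mg/L.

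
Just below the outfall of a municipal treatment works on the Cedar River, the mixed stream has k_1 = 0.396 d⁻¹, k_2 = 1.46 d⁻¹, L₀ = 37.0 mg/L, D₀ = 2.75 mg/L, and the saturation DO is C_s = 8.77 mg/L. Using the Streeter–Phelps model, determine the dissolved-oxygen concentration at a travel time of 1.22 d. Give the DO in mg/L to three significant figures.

DO ≈ 2.13 mg/L

k_1 L₀/(k_2−k_1) = 0.396×37.0/(1.46−0.396) = 14.65/1.064 = 13.77 mg/L.
e^(−k_1 t) = e^(−0.396×1.220) = 0.6169; e^(−k_2 t) = e^(−1.46×1.220) = 0.1684.
D = 13.77 × (0.6169 − 0.1684) + 2.75 × 0.1684 = 6.175 + 0.4632 = 6.638 mg/L.
DO = C_s − D = 8.77 − 6.638 = 2.132 mg/L.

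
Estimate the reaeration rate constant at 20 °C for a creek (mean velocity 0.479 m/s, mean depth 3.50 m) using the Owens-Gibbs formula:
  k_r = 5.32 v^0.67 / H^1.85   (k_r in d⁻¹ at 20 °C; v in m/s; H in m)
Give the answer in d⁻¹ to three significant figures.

k_r ≈ 0.320 d⁻¹

k_r = 5.32 × 0.479^0.67 / 3.50^1.85 = 5.32 × 0.6107 / 10.15 = 0.3200 d⁻¹.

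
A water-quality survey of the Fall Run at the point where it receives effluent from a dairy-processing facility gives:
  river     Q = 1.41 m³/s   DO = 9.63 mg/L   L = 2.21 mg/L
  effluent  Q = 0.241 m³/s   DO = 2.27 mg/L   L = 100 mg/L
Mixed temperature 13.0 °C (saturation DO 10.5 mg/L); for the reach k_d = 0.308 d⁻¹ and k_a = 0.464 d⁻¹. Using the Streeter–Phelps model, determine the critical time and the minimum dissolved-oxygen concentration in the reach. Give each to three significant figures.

Mixed DO = (1.41×9.63 + 0.241×2.27)/(1.41+0.241) = 14.13/1.651 = 8.556 mg/L.
Mixed L₀ = (1.41×2.21 + 0.241×100)/(1.651) = 27.22/1.651 = 16.48 mg/L.
Initial deficit D₀ = C_s − DO₀ = 10.5 − 8.556 = 1.944 mg/L.
t_c = (1/0.1560) ln[(0.464/0.308)(1 − 1.944×0.1560/(0.308×16.48))] = 6.410 × ln(1.416) = 2.232 d.
D_c = (0.308/0.464) × 16.48 × e^(−0.308×2.232) = 0.6638 × 16.48 × 0.5029 = 5.502 mg/L.
Minimum DO = 10.5 − 5.502 = 4.998 mg/L.

t_c ≈ 2.23 d; minimum DO ≈ 5.00 mg/L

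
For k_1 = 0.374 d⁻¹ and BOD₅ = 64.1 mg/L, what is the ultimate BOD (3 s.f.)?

L₀ ≈ 75.8 mg/L

BOD₅ = L₀(1 − e^(−5k_1)) ⇒ L₀ = BOD₅ / (1 − e^(−5×0.374))
= 64.1 / (1 − 0.1541) = 64.1 / 0.8459 = 75.78 mg/L.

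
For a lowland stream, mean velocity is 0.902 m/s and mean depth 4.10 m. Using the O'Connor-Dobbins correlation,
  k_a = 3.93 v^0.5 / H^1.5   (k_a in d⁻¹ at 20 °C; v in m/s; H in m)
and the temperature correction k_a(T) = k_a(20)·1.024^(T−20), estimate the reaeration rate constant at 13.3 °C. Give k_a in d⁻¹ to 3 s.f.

k_a ≈ 0.384 d⁻¹

k_a(20) = 3.93 × 0.902^0.5 / 4.10^1.5 = 3.93 × 0.9497 / 8.302 = 0.4496 d⁻¹.
k_a(13.3) = 0.4496 × 1.024^(13.3−20) = 0.4496 × 0.8531 = 0.3835 d⁻¹.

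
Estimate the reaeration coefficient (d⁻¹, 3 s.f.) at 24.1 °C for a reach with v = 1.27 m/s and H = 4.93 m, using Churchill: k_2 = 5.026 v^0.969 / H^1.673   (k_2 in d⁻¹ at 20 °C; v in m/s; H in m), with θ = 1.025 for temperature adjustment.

k_2(20) = 5.026 × 1.27^0.969 / 4.93^1.673 = 5.026 × 1.261 / 14.43 = 0.4392 d⁻¹.
k_2(24.1) = 0.4392 × 1.025^(24.1−20) = 0.4392 × 1.107 = 0.4860 d⁻¹.

k_2 ≈ 0.486 d⁻¹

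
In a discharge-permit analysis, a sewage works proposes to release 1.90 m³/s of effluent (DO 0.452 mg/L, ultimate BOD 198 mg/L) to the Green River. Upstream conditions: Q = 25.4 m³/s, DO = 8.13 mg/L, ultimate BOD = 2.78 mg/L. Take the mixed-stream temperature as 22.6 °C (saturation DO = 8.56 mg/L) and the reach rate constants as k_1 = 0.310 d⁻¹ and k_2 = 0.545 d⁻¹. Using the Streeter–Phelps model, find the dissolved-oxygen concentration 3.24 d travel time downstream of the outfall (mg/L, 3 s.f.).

Mixed DO = (25.4×8.13 + 1.90×0.452)/(25.4+1.90) = 207.4/27.30 = 7.596 mg/L.
Mixed L₀ = (25.4×2.78 + 1.90×198)/(27.30) = 446.8/27.30 = 16.37 mg/L.
Initial deficit D₀ = C_s − DO₀ = 8.56 − 7.596 = 0.9644 mg/L.
D(3.24) = [0.310×16.37/(0.545−0.310)](e^(−0.310×3.24) − e^(−0.545×3.24)) + 0.9644 e^(−0.545×3.24)
= 21.59 × (0.3663 − 0.1710) + 0.9644 × 0.1710 = 4.380 mg/L.
DO = 8.56 − 4.380 = 4.180 mg/L.

DO ≈ 4.18 mg/L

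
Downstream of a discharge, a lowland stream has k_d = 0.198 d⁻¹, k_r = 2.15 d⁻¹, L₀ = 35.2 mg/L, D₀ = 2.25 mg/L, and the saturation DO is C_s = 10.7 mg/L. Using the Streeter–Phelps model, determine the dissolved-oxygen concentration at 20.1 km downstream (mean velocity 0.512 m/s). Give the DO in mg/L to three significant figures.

DO ≈ 7.93 mg/L

Travel time t = x/v = 20.1 km / (0.512 m/s) = 20100 m / 0.512 m/s = 39260 s = 0.4544 d.
k_d L₀/(k_r−k_d) = 0.198×35.2/(2.15−0.198) = 6.970/1.952 = 3.570 mg/L.
e^(−k_d t) = e^(−0.198×0.4544) = 0.9140; e^(−k_r t) = e^(−2.15×0.4544) = 0.3765.
D = 3.570 × (0.9140 − 0.3765) + 2.25 × 0.3765 = 1.919 + 0.8471 = 2.766 mg/L.
DO = C_s − D = 10.7 − 2.766 = 7.934 mg/L.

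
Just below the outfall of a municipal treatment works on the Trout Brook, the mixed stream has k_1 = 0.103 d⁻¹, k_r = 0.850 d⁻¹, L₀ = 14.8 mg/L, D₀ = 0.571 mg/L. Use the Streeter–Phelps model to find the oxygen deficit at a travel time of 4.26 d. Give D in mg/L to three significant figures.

k_1 L₀/(k_r−k_1) = 0.103×14.8/(0.850−0.103) = 1.524/0.7470 = 2.041 mg/L.
e^(−k_1 t) = e^(−0.103×4.260) = 0.6448; e^(−k_r t) = e^(−0.850×4.260) = 0.02676.
D = 2.041 × (0.6448 − 0.02676) + 0.571 × 0.02676 = 1.261 + 0.01528 = 1.277 mg/L.

D ≈ 1.28 mg/L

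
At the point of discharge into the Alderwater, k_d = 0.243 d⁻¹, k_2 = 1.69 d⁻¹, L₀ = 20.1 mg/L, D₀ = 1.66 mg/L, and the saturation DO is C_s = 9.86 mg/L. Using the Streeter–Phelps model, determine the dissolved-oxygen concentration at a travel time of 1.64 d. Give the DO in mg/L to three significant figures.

k_d L₀/(k_2−k_d) = 0.243×20.1/(1.69−0.243) = 4.884/1.447 = 3.375 mg/L.
e^(−k_d t) = e^(−0.243×1.640) = 0.6713; e^(−k_2 t) = e^(−1.69×1.640) = 0.06256.
D = 3.375 × (0.6713 − 0.06256) + 1.66 × 0.06256 = 2.055 + 0.1039 = 2.159 mg/L.
DO = C_s − D = 9.86 − 2.159 = 7.701 mg/L.

DO ≈ 7.70 mg/L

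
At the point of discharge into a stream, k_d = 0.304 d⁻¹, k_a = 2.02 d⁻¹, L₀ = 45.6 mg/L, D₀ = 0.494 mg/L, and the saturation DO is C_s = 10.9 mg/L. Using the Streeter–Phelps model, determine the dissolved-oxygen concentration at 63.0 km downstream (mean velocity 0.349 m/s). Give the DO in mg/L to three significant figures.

DO ≈ 6.73 mg/L

Travel time t = x/v = 63.0 km / (0.349 m/s) = 63000 m / 0.349 m/s = 180500 s = 2.089 d.
k_d L₀/(k_a−k_d) = 0.304×45.6/(2.02−0.304) = 13.86/1.716 = 8.078 mg/L.
e^(−k_d t) = e^(−0.304×2.089) = 0.5299; e^(−k_a t) = e^(−2.02×2.089) = 0.01469.
D = 8.078 × (0.5299 − 0.01469) + 0.494 × 0.01469 = 4.162 + 0.007258 = 4.169 mg/L.
DO = C_s − D = 10.9 − 4.169 = 6.731 mg/L.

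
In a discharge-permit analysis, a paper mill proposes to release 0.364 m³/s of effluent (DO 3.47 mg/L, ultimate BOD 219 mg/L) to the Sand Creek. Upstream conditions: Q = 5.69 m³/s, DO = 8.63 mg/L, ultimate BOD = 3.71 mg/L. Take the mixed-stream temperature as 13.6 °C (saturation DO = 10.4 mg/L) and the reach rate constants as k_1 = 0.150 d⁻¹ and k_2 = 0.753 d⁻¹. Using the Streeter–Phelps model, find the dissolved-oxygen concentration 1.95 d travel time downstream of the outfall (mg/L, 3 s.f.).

Mixed DO = (5.69×8.63 + 0.364×3.47)/(5.69+0.364) = 50.37/6.054 = 8.320 mg/L.
Mixed L₀ = (5.69×3.71 + 0.364×219)/(6.054) = 100.8/6.054 = 16.65 mg/L.
Initial deficit D₀ = C_s − DO₀ = 10.4 − 8.320 = 2.080 mg/L.
D(1.95) = [0.150×16.65/(0.753−0.150)](e^(−0.150×1.95) − e^(−0.753×1.95)) + 2.080 e^(−0.753×1.95)
= 4.143 × (0.7464 − 0.2303) + 2.080 × 0.2303 = 2.617 mg/L.
DO = 10.4 − 2.617 = 7.783 mg/L.

DO ≈ 7.78 mg/L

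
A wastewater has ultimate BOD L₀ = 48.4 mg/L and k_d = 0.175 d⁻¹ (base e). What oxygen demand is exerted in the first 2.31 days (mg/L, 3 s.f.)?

y ≈ 16.1 mg/L

y_t = L₀(1 − e^(−k_d t)) = 48.4 × (1 − e^(−0.175×2.31))
= 48.4 × (1 − 0.6675) = 48.4 × 0.3325 = 16.09 mg/L.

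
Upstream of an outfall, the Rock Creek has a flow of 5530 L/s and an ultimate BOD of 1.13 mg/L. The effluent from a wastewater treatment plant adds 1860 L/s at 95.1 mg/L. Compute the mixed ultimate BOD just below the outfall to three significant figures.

Flow-weighted mixing: C = (Q_r C_r + Q_w C_w)/(Q_r + Q_w)
= (5530×1.13 + 1860×95.1)/(5530 + 1860) = 183100/7390 = 24.78 mg/L.

24.8 mg/L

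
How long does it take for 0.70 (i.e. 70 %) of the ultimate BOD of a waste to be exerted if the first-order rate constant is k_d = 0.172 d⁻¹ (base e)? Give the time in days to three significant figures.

t ≈ 7.00 d

y/L₀ = 1 − e^(−k_d t) = 0.70 ⇒ e^(−k_d t) = 0.300
t = −ln(0.300) / 0.172 = 1.204 / 0.172 = 7.000 d.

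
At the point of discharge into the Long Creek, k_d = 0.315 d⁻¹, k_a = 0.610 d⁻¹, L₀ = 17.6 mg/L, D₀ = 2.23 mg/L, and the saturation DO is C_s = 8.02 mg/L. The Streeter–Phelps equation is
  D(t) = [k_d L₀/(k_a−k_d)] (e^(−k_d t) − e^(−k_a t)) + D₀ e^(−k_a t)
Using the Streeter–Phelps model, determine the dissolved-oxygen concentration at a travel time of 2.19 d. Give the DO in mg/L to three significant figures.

DO ≈ 2.95 mg/L

k_d L₀/(k_a−k_d) = 0.315×17.6/(0.610−0.315) = 5.544/0.2950 = 18.79 mg/L.
e^(−k_d t) = e^(−0.315×2.190) = 0.5017; e^(−k_a t) = e^(−0.610×2.190) = 0.2629.
D = 18.79 × (0.5017 − 0.2629) + 2.23 × 0.2629 = 4.487 + 0.5863 = 5.073 mg/L.
DO = C_s − D = 8.02 − 5.073 = 2.947 mg/L.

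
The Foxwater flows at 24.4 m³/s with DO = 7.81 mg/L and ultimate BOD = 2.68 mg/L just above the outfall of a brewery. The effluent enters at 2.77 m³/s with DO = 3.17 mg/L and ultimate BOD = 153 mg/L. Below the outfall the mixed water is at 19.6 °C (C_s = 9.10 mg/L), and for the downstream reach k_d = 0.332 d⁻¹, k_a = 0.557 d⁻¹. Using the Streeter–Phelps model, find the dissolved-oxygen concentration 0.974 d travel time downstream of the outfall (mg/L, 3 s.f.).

DO ≈ 4.29 mg/L

Mixed DO = (24.4×7.81 + 2.77×3.17)/(24.4+2.77) = 199.3/27.17 = 7.337 mg/L.
Mixed L₀ = (24.4×2.68 + 2.77×153)/(27.17) = 489.2/27.17 = 18.01 mg/L.
Initial deficit D₀ = C_s − DO₀ = 9.10 − 7.337 = 1.763 mg/L.
D(0.974) = [0.332×18.01/(0.557−0.332)](e^(−0.332×0.974) − e^(−0.557×0.974)) + 1.763 e^(−0.557×0.974)
= 26.57 × (0.7237 − 0.5813) + 1.763 × 0.5813 = 4.809 mg/L.
DO = 9.10 − 4.809 = 4.291 mg/L.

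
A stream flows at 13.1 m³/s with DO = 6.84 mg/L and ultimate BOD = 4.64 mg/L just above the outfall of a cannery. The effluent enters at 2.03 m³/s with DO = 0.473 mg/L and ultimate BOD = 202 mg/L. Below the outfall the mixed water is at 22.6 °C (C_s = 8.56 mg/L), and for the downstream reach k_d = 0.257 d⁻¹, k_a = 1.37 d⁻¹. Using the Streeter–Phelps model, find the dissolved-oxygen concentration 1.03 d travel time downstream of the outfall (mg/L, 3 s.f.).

Mixed DO = (13.1×6.84 + 2.03×0.473)/(13.1+2.03) = 90.56/15.13 = 5.986 mg/L.
Mixed L₀ = (13.1×4.64 + 2.03×202)/(15.13) = 470.8/15.13 = 31.12 mg/L.
Initial deficit D₀ = C_s − DO₀ = 8.56 − 5.986 = 2.574 mg/L.
D(1.03) = [0.257×31.12/(1.37−0.257)](e^(−0.257×1.03) − e^(−1.37×1.03)) + 2.574 e^(−1.37×1.03)
= 7.186 × (0.7674 − 0.2439) + 2.574 × 0.2439 = 4.390 mg/L.
DO = 8.56 − 4.390 = 4.170 mg/L.

DO ≈ 4.17 mg/L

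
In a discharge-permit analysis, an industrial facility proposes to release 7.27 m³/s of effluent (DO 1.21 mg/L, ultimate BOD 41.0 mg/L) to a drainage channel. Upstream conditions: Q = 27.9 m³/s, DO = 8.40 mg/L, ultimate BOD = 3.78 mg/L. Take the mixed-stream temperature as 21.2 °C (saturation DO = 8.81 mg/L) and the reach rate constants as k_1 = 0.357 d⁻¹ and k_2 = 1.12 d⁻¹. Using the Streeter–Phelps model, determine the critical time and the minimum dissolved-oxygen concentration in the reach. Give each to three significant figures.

t_c ≈ 0.927 d; minimum DO ≈ 6.18 mg/L

Mixed DO = (27.9×8.40 + 7.27×1.21)/(27.9+7.27) = 243.2/35.17 = 6.914 mg/L.
Mixed L₀ = (27.9×3.78 + 7.27×41.0)/(35.17) = 403.5/35.17 = 11.47 mg/L.
Initial deficit D₀ = C_s − DO₀ = 8.81 − 6.914 = 1.896 mg/L.
t_c = (1/0.7630) ln[(1.12/0.357)(1 − 1.896×0.7630/(0.357×11.47))] = 1.311 × ln(2.029) = 0.9274 d.
D_c = (0.357/1.12) × 11.47 × e^(−0.357×0.9274) = 0.3187 × 11.47 × 0.7181 = 2.626 mg/L.
Minimum DO = 8.81 − 2.626 = 6.184 mg/L.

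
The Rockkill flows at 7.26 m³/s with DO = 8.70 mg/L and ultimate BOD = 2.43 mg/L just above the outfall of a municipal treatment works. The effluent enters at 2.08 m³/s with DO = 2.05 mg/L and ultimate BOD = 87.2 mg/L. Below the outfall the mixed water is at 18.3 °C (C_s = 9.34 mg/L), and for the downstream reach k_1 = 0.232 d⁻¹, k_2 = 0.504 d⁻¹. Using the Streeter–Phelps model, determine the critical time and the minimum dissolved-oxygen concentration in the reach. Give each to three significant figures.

Mixed DO = (7.26×8.70 + 2.08×2.05)/(7.26+2.08) = 67.43/9.340 = 7.219 mg/L.
Mixed L₀ = (7.26×2.43 + 2.08×87.2)/(9.340) = 199.0/9.340 = 21.31 mg/L.
Initial deficit D₀ = C_s − DO₀ = 9.34 − 7.219 = 2.121 mg/L.
t_c = (1/0.2720) ln[(0.504/0.232)(1 − 2.121×0.2720/(0.232×21.31))] = 3.676 × ln(1.919) = 2.396 d.
D_c = (0.232/0.504) × 21.31 × e^(−0.232×2.396) = 0.4603 × 21.31 × 0.5736 = 5.626 mg/L.
Minimum DO = 9.34 − 5.626 = 3.714 mg/L.

t_c ≈ 2.40 d; minimum DO ≈ 3.71 mg/L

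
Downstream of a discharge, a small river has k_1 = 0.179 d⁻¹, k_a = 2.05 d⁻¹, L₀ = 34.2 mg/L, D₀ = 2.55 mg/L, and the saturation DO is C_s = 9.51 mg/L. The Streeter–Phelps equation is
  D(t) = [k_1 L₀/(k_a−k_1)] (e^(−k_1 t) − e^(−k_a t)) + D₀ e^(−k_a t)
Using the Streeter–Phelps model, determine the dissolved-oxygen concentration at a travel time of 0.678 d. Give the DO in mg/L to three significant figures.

k_1 L₀/(k_a−k_1) = 0.179×34.2/(2.05−0.179) = 6.122/1.871 = 3.272 mg/L.
e^(−k_1 t) = e^(−0.179×0.6780) = 0.8857; e^(−k_a t) = e^(−2.05×0.6780) = 0.2491.
D = 3.272 × (0.8857 − 0.2491) + 2.55 × 0.2491 = 2.083 + 0.6352 = 2.718 mg/L.
DO = C_s − D = 9.51 − 2.718 = 6.792 mg/L.

DO ≈ 6.79 mg/L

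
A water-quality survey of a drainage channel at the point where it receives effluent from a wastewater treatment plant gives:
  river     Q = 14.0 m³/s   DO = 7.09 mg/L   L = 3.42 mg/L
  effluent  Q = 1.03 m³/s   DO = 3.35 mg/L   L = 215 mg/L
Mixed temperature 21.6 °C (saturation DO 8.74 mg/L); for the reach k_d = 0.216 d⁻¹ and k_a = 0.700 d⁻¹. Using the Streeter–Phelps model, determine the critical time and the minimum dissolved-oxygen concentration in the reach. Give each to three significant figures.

t_c ≈ 1.87 d; minimum DO ≈ 5.05 mg/L

Mixed DO = (14.0×7.09 + 1.03×3.35)/(14.0+1.03) = 102.7/15.03 = 6.834 mg/L.
Mixed L₀ = (14.0×3.42 + 1.03×215)/(15.03) = 269.3/15.03 = 17.92 mg/L.
Initial deficit D₀ = C_s − DO₀ = 8.74 − 6.834 = 1.906 mg/L.
t_c = (1/0.4840) ln[(0.700/0.216)(1 − 1.906×0.4840/(0.216×17.92))] = 2.066 × ln(2.468) = 1.867 d.
D_c = (0.216/0.700) × 17.92 × e^(−0.216×1.867) = 0.3086 × 17.92 × 0.6682 = 3.695 mg/L.
Minimum DO = 8.74 − 3.695 = 5.045 mg/L.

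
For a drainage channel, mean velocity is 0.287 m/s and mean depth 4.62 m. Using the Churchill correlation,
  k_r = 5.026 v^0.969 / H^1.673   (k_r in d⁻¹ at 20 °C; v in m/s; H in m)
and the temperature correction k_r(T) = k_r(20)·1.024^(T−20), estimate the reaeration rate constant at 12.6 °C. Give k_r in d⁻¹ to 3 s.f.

k_r(20) = 5.026 × 0.287^0.969 / 4.62^1.673 = 5.026 × 0.2983 / 12.94 = 0.1159 d⁻¹.
k_r(12.6) = 0.1159 × 1.024^(12.6−20) = 0.1159 × 0.8390 = 0.09722 d⁻¹.

k_r ≈ 0.0972 d⁻¹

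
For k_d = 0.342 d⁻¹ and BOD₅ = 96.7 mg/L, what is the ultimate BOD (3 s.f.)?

L₀ ≈ 118 mg/L

BOD₅ = L₀(1 − e^(−5k_d)) ⇒ L₀ = BOD₅ / (1 − e^(−5×0.342))
= 96.7 / (1 − 0.1809) = 96.7 / 0.8191 = 118.1 mg/L.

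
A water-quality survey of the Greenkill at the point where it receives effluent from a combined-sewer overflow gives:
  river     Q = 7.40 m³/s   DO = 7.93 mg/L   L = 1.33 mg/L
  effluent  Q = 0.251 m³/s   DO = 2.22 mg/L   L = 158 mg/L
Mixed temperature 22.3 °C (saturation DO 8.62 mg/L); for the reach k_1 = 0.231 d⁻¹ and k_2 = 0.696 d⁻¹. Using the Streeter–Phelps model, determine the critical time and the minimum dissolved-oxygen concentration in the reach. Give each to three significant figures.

Mixed DO = (7.40×7.93 + 0.251×2.22)/(7.40+0.251) = 59.24/7.651 = 7.743 mg/L.
Mixed L₀ = (7.40×1.33 + 0.251×158)/(7.651) = 49.50/7.651 = 6.470 mg/L.
Initial deficit D₀ = C_s − DO₀ = 8.62 − 7.743 = 0.8773 mg/L.
t_c = (1/0.4650) ln[(0.696/0.231)(1 − 0.8773×0.4650/(0.231×6.470))] = 2.151 × ln(2.191) = 1.686 d.
D_c = (0.231/0.696) × 6.470 × e^(−0.231×1.686) = 0.3319 × 6.470 × 0.6774 = 1.454 mg/L.
Minimum DO = 8.62 − 1.454 = 7.166 mg/L.

t_c ≈ 1.69 d; minimum DO ≈ 7.17 mg/L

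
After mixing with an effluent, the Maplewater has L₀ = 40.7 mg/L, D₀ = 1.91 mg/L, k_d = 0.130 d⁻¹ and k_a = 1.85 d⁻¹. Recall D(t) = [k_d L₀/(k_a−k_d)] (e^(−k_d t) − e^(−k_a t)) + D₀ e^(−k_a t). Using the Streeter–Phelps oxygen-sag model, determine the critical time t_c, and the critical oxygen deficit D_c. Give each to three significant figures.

t_c ≈ 0.980 d; D_c ≈ 2.52 mg/L

At the critical point dD/dt = 0, so k_d L₀ e^(−k_d t) = k_a D. Substituting D(t) from the Streeter–Phelps equation and solving for t gives
t_c = ln[(k_a/k_d)(1 − D₀(k_a−k_d)/(k_d L₀))] / (k_a−k_d).
Here k_a−k_d = 1.720 d⁻¹ and 1 − D₀(k_a−k_d)/(k_d L₀) = 1 − 1.91×1.720/(0.130×40.7) = 0.3791, so
t_c = ln(14.23 × 0.3791) / 1.720 = 1.685 / 1.720 = 0.9799 d.
D_c = (k_d/k_a) L₀ e^(−k_d t_c) = (0.130/1.85) × 40.7 × e^(−0.130×0.9799) = 0.07027 × 40.7 × 0.8804 = 2.518 mg/L.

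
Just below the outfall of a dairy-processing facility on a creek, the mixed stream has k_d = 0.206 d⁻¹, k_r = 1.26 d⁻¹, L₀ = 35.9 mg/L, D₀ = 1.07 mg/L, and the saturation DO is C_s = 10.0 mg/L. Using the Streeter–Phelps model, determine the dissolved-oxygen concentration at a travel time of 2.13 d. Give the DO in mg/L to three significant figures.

DO ≈ 5.88 mg/L

k_d L₀/(k_r−k_d) = 0.206×35.9/(1.26−0.206) = 7.395/1.054 = 7.017 mg/L.
e^(−k_d t) = e^(−0.206×2.130) = 0.6448; e^(−k_r t) = e^(−1.26×2.130) = 0.06830.
D = 7.017 × (0.6448 − 0.06830) + 1.07 × 0.06830 = 4.045 + 0.07308 = 4.118 mg/L.
DO = C_s − D = 10.0 − 4.118 = 5.882 mg/L.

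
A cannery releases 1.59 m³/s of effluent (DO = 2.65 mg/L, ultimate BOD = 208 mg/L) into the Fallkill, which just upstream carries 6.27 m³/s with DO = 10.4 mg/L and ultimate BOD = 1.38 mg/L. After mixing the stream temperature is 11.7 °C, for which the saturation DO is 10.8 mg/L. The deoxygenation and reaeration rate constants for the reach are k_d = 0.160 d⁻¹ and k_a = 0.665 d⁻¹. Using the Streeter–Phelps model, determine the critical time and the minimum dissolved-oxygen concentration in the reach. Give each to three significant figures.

t_c ≈ 2.51 d; minimum DO ≈ 3.85 mg/L

Mixed DO = (6.27×10.4 + 1.59×2.65)/(6.27+1.59) = 69.42/7.860 = 8.832 mg/L.
Mixed L₀ = (6.27×1.38 + 1.59×208)/(7.860) = 339.4/7.860 = 43.18 mg/L.
Initial deficit D₀ = C_s − DO₀ = 10.8 − 8.832 = 1.968 mg/L.
t_c = (1/0.5050) ln[(0.665/0.160)(1 − 1.968×0.5050/(0.160×43.18))] = 1.980 × ln(3.558) = 2.513 d.
D_c = (0.160/0.665) × 43.18 × e^(−0.160×2.513) = 0.2406 × 43.18 × 0.6689 = 6.949 mg/L.
Minimum DO = 10.8 − 6.949 = 3.851 mg/L.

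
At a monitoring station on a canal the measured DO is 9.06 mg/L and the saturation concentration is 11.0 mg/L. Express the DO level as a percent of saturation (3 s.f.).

% saturation = C/C_s × 100 = 9.06/11.0 × 100 = 82.4 %.

82.4 % saturation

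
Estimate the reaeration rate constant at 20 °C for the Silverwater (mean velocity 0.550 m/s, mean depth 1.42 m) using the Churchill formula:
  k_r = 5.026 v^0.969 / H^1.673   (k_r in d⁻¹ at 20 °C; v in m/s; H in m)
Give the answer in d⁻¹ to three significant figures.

k_r = 5.026 × 0.550^0.969 / 1.42^1.673 = 5.026 × 0.5603 / 1.798 = 1.566 d⁻¹.

k_r ≈ 1.57 d⁻¹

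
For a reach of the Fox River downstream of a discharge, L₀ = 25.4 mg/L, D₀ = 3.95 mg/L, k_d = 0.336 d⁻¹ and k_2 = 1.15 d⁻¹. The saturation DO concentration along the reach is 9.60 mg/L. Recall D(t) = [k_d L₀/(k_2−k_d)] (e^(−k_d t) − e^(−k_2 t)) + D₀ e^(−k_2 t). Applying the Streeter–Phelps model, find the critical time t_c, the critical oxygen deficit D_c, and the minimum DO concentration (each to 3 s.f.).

t_c = [1/(k_2−k_d)] ln[(k_2/k_d)(1 − D₀(k_2−k_d)/(k_d L₀))]
= [1/(1.15−0.336)] ln[(1.15/0.336)(1 − 3.95×0.8140/(0.336×25.4))]
= (1/0.8140) ln[3.423 × 0.6233] = 1.229 × ln(2.133) = 1.229 × 0.7576 = 0.9307 d.
D_c = (k_d/k_2) L₀ e^(−k_d t_c) = (0.336/1.15) × 25.4 × e^(−0.336×0.9307) = 0.2922 × 25.4 × 0.7315 = 5.428 mg/L.
Minimum DO = C_s − D_c = 9.60 − 5.428 = 4.172 mg/L.

t_c ≈ 0.931 d; D_c ≈ 5.43 mg/L; min DO ≈ 4.17 mg/L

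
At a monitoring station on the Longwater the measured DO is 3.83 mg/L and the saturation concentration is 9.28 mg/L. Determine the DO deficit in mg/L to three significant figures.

D = C_s − C = 9.28 − 3.83 = 5.45 mg/L.

D ≈ 5.45 mg/L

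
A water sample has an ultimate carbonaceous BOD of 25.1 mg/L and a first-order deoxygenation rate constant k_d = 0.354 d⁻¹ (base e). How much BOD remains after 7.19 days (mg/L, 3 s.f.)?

L ≈ 1.97 mg/L

L_t = L₀ e^(−k_d t) = 25.1 × e^(−0.354×7.19) = 25.1 × 0.07845 = 1.969 mg/L.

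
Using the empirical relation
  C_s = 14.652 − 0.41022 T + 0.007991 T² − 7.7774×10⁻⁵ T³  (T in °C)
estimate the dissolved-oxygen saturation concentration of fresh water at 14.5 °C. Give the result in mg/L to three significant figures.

C_s ≈ 10.1 mg/L

C_s = 14.652 − 0.41022×14.5 + 0.007991×14.5² − 7.7774×10⁻⁵×14.5³ = 10.15 mg/L.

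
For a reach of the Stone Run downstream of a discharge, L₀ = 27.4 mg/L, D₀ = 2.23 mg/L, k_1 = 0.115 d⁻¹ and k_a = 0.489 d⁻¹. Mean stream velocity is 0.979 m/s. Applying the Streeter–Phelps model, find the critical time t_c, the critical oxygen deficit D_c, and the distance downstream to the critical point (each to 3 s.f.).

At the critical point dD/dt = 0, so k_1 L₀ e^(−k_1 t) = k_a D. Substituting D(t) from the Streeter–Phelps equation and solving for t gives
t_c = ln[(k_a/k_1)(1 − D₀(k_a−k_1)/(k_1 L₀))] / (k_a−k_1).
Here k_a−k_1 = 0.3740 d⁻¹ and 1 − D₀(k_a−k_1)/(k_1 L₀) = 1 − 2.23×0.3740/(0.115×27.4) = 0.7353, so
t_c = ln(4.252 × 0.7353) / 0.3740 = 1.140 / 0.3740 = 3.048 d.
D_c = (k_1/k_a) L₀ e^(−k_1 t_c) = (0.115/0.489) × 27.4 × e^(−0.115×3.048) = 0.2352 × 27.4 × 0.7043 = 4.538 mg/L.
x_c = v t_c = 0.979 m/s × 3.048 d × 86400 s/d = 257800 m ≈ 258 km.

t_c ≈ 3.05 d; D_c ≈ 4.54 mg/L; x_c ≈ 258 km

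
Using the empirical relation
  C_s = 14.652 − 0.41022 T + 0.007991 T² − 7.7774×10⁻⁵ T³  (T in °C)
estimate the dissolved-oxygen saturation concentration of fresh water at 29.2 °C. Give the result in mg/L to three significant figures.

C_s = 14.652 − 0.41022×29.2 + 0.007991×29.2² − 7.7774×10⁻⁵×29.2³ = 7.551 mg/L.

C_s ≈ 7.55 mg/L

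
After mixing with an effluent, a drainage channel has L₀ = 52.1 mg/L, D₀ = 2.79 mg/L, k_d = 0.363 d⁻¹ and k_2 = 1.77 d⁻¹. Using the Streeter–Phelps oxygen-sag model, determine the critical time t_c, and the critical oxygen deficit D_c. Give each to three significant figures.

t_c = [1/(k_2−k_d)] ln[(k_2/k_d)(1 − D₀(k_2−k_d)/(k_d L₀))]
= [1/(1.77−0.363)] ln[(1.77/0.363)(1 − 2.79×1.407/(0.363×52.1))]
= (1/1.407) ln[4.876 × 0.7924] = 0.7107 × ln(3.864) = 0.7107 × 1.352 = 0.9607 d.
D_c = (k_d/k_2) L₀ e^(−k_d t_c) = (0.363/1.77) × 52.1 × e^(−0.363×0.9607) = 0.2051 × 52.1 × 0.7056 = 7.539 mg/L.

t_c ≈ 0.961 d; D_c ≈ 7.54 mg/L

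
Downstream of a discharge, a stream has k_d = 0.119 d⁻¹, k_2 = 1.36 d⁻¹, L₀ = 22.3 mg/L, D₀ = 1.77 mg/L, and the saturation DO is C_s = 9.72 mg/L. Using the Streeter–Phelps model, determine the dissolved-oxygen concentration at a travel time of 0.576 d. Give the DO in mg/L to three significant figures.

k_d L₀/(k_2−k_d) = 0.119×22.3/(1.36−0.119) = 2.654/1.241 = 2.138 mg/L.
e^(−k_d t) = e^(−0.119×0.5760) = 0.9338; e^(−k_2 t) = e^(−1.36×0.5760) = 0.4569.
D = 2.138 × (0.9338 − 0.4569) + 1.77 × 0.4569 = 1.020 + 0.8087 = 1.828 mg/L.
DO = C_s − D = 9.72 − 1.828 = 7.892 mg/L.

DO ≈ 7.89 mg/L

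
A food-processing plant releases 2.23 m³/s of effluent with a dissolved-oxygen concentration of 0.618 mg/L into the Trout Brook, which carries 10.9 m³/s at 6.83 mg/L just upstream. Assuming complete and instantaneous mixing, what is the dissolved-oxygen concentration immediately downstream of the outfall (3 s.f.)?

5.77 mg/L

Flow-weighted mixing: C = (Q_r C_r + Q_w C_w)/(Q_r + Q_w)
= (10.9×6.83 + 2.23×0.618)/(10.9 + 2.23) = 75.83/13.13 = 5.775 mg/L.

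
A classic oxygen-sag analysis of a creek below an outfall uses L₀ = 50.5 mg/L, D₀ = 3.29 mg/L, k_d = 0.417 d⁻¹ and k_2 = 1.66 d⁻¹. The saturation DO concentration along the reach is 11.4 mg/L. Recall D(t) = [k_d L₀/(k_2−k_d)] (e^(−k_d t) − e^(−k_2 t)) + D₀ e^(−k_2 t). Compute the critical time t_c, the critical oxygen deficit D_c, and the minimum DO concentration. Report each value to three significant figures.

t_c ≈ 0.938 d; D_c ≈ 8.58 mg/L; min DO ≈ 2.82 mg/L

With k_2/k_d = 3.981 and 1 − D₀(k_2−k_d)/(k_d L₀) = 0.8058,
t_c = ln(3.981 × 0.8058) / (1.66 − 0.417) = ln(3.208) / 1.243 = 1.166/1.243 = 0.9377 d.
L(t_c) = L₀ e^(−k_d t_c) = 50.5 × 0.6764 = 34.16 mg/L, and at the critical point k_2 D_c = k_d L, so D_c = (0.417/1.66) × 34.16 = 8.580 mg/L.
Minimum DO = C_s − D_c = 11.4 − 8.580 = 2.820 mg/L.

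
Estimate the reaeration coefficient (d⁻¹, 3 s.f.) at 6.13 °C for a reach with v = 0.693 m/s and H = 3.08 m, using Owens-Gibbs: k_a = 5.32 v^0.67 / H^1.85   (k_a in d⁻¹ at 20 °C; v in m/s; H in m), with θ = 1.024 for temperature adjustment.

k_a ≈ 0.374 d⁻¹

k_a(20) = 5.32 × 0.693^0.67 / 3.08^1.85 = 5.32 × 0.7822 / 8.013 = 0.5193 d⁻¹.
k_a(6.13) = 0.5193 × 1.024^(6.13−20) = 0.5193 × 0.7197 = 0.3737 d⁻¹.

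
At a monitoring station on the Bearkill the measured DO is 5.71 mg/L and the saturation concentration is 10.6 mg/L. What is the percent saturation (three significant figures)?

% saturation = C/C_s × 100 = 5.71/10.6 × 100 = 53.9 %.

53.9 % saturation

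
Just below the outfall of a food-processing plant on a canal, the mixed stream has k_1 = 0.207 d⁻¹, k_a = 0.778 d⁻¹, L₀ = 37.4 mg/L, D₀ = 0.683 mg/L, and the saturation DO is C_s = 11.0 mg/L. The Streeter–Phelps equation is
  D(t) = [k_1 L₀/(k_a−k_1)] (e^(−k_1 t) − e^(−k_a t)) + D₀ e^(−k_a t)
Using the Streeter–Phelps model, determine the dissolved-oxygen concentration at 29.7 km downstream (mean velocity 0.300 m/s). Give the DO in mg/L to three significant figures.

DO ≈ 5.58 mg/L

Travel time t = x/v = 29.7 km / (0.300 m/s) = 29700 m / 0.300 m/s = 99000 s = 1.146 d.
k_1 L₀/(k_a−k_1) = 0.207×37.4/(0.778−0.207) = 7.742/0.5710 = 13.56 mg/L.
e^(−k_1 t) = e^(−0.207×1.146) = 0.7888; e^(−k_a t) = e^(−0.778×1.146) = 0.4101.
D = 13.56 × (0.7888 − 0.4101) + 0.683 × 0.4101 = 5.136 + 0.2801 = 5.416 mg/L.
DO = C_s − D = 11.0 − 5.416 = 5.584 mg/L.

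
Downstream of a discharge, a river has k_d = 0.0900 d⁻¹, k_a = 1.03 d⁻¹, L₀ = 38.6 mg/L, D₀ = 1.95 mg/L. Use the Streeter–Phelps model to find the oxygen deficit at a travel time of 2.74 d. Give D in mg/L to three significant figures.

k_d L₀/(k_a−k_d) = 0.0900×38.6/(1.03−0.0900) = 3.474/0.9400 = 3.696 mg/L.
e^(−k_d t) = e^(−0.0900×2.740) = 0.7815; e^(−k_a t) = e^(−1.03×2.740) = 0.05947.
D = 3.696 × (0.7815 − 0.05947) + 1.95 × 0.05947 = 2.668 + 0.1160 = 2.784 mg/L.

D ≈ 2.78 mg/L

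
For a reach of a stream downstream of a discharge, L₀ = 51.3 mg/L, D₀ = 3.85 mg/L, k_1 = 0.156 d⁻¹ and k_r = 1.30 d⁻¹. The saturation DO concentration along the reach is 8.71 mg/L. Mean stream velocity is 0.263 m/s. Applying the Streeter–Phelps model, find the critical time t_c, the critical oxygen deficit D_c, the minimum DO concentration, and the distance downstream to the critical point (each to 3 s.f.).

At the critical point dD/dt = 0, so k_1 L₀ e^(−k_1 t) = k_r D. Substituting D(t) from the Streeter–Phelps equation and solving for t gives
t_c = ln[(k_r/k_1)(1 − D₀(k_r−k_1)/(k_1 L₀))] / (k_r−k_1).
Here k_r−k_1 = 1.144 d⁻¹ and 1 − D₀(k_r−k_1)/(k_1 L₀) = 1 − 3.85×1.144/(0.156×51.3) = 0.4496, so
t_c = ln(8.333 × 0.4496) / 1.144 = 1.321 / 1.144 = 1.155 d.
D_c = (k_1/k_r) L₀ e^(−k_1 t_c) = (0.156/1.30) × 51.3 × e^(−0.156×1.155) = 0.1200 × 51.3 × 0.8352 = 5.141 mg/L.
Minimum DO = C_s − D_c = 8.71 − 5.141 = 3.569 mg/L.
x_c = v t_c = 0.263 m/s × 1.155 d × 86400 s/d = 26240 m ≈ 26.2 km.

t_c ≈ 1.15 d; D_c ≈ 5.14 mg/L; min DO ≈ 3.57 mg/L; x_c ≈ 26.2 km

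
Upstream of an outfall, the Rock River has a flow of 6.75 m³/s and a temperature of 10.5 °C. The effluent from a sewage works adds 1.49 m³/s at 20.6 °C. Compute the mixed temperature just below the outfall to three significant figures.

Flow-weighted mixing: C = (Q_r C_r + Q_w C_w)/(Q_r + Q_w)
= (6.75×10.5 + 1.49×20.6)/(6.75 + 1.49) = 101.6/8.240 = 12.33 °C.

12.3 °C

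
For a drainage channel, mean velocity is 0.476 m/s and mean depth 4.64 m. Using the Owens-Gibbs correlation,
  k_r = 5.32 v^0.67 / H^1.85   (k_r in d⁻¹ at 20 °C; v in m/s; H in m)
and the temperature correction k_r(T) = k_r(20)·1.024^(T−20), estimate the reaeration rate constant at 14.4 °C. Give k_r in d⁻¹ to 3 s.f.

k_r(20) = 5.32 × 0.476^0.67 / 4.64^1.85 = 5.32 × 0.6081 / 17.10 = 0.1892 d⁻¹.
k_r(14.4) = 0.1892 × 1.024^(14.4−20) = 0.1892 × 0.8756 = 0.1656 d⁻¹.

k_r ≈ 0.166 d⁻¹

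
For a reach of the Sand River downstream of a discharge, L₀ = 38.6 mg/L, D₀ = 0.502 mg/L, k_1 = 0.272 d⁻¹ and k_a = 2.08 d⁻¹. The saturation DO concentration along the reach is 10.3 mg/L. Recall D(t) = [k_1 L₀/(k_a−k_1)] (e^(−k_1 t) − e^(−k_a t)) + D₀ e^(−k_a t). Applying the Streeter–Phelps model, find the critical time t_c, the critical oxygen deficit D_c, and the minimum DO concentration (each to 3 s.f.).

t_c = [1/(k_a−k_1)] ln[(k_a/k_1)(1 − D₀(k_a−k_1)/(k_1 L₀))]
= [1/(2.08−0.272)] ln[(2.08/0.272)(1 − 0.502×1.808/(0.272×38.6))]
= (1/1.808) ln[7.647 × 0.9136] = 0.5531 × ln(6.986) = 0.5531 × 1.944 = 1.075 d.
D_c = (k_1/k_a) L₀ e^(−k_1 t_c) = (0.272/2.08) × 38.6 × e^(−0.272×1.075) = 0.1308 × 38.6 × 0.7464 = 3.768 mg/L.
Minimum DO = C_s − D_c = 10.3 − 3.768 = 6.532 mg/L.

t_c ≈ 1.08 d; D_c ≈ 3.77 mg/L; min DO ≈ 6.53 mg/L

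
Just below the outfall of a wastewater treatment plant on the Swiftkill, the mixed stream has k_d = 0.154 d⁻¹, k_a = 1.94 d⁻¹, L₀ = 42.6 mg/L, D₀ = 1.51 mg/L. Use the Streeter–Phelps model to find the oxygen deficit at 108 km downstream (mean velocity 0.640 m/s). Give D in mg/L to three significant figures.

Travel time t = x/v = 108 km / (0.640 m/s) = 108000 m / 0.640 m/s = 168800 s = 1.953 d.
k_d L₀/(k_a−k_d) = 0.154×42.6/(1.94−0.154) = 6.560/1.786 = 3.673 mg/L.
e^(−k_d t) = e^(−0.154×1.953) = 0.7402; e^(−k_a t) = e^(−1.94×1.953) = 0.02262.
D = 3.673 × (0.7402 − 0.02262) + 1.51 × 0.02262 = 2.636 + 0.03415 = 2.670 mg/L.

D ≈ 2.67 mg/L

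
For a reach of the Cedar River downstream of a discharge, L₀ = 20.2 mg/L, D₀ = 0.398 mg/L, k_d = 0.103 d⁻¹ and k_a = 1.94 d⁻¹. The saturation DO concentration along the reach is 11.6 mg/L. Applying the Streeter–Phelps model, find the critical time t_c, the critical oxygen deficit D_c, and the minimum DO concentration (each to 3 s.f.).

With k_a/k_d = 18.83 and 1 − D₀(k_a−k_d)/(k_d L₀) = 0.6486,
t_c = ln(18.83 × 0.6486) / (1.94 − 0.103) = ln(12.22) / 1.837 = 2.503/1.837 = 1.362 d.
L(t_c) = L₀ e^(−k_d t_c) = 20.2 × 0.8691 = 17.56 mg/L, and at the critical point k_a D_c = k_d L, so D_c = (0.103/1.94) × 17.56 = 0.9321 mg/L.
Minimum DO = C_s − D_c = 11.6 − 0.9321 = 10.67 mg/L.

t_c ≈ 1.36 d; D_c ≈ 0.932 mg/L; min DO ≈ 10.7 mg/L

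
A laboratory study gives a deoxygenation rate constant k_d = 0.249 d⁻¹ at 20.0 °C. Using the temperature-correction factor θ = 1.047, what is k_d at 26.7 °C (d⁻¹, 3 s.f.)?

k_d ≈ 0.339 d⁻¹

k_d(T₂) = k_d(T₁) · θ^(T₂−T₁) = 0.249 × 1.047^(26.7−20.0)
= 0.249 × 1.047^6.70 = 0.249 × 1.360 = 0.3387 d⁻¹.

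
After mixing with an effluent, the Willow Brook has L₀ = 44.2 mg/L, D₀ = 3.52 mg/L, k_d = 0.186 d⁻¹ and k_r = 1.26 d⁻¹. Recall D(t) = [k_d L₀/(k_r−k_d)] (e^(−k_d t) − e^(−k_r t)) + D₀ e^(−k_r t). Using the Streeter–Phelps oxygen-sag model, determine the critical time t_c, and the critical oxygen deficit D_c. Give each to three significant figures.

At the critical point dD/dt = 0, so k_d L₀ e^(−k_d t) = k_r D. Substituting D(t) from the Streeter–Phelps equation and solving for t gives
t_c = ln[(k_r/k_d)(1 − D₀(k_r−k_d)/(k_d L₀))] / (k_r−k_d).
Here k_r−k_d = 1.074 d⁻¹ and 1 − D₀(k_r−k_d)/(k_d L₀) = 1 − 3.52×1.074/(0.186×44.2) = 0.5402, so
t_c = ln(6.774 × 0.5402) / 1.074 = 1.297 / 1.074 = 1.208 d.
L(t_c) = L₀ e^(−k_d t_c) = 44.2 × 0.7988 = 35.31 mg/L, and at the critical point k_r D_c = k_d L, so D_c = (0.186/1.26) × 35.31 = 5.212 mg/L.

t_c ≈ 1.21 d; D_c ≈ 5.21 mg/L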